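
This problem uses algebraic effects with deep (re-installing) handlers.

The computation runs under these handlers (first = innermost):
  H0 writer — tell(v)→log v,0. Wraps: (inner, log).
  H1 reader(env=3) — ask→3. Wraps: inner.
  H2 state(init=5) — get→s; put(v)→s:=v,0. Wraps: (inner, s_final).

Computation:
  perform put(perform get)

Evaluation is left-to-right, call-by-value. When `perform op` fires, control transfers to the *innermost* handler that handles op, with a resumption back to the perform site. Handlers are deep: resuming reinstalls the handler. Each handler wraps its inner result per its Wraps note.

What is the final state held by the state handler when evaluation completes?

Answer: 5

Step-by-step:
get @ H2 ⇒ 5
put(5) @ H2 ⇒ s:=5
H0 returns (0, ())
H1 returns (0, ())
H2 returns ((0, ()), 5)
= ((0, ()), 5)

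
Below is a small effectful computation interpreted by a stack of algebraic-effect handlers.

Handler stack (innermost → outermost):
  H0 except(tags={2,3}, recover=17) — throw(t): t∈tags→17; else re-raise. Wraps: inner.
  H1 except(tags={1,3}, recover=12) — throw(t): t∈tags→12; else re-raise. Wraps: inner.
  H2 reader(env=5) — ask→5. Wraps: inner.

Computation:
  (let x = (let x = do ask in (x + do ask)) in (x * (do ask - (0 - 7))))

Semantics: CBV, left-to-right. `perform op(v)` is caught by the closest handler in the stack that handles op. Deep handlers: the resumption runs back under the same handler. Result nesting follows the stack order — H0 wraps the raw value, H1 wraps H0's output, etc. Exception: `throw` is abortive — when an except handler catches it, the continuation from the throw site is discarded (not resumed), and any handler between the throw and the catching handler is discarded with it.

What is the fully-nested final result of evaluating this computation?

Working:
ask @ H2 ⇒ 5
ask @ H2 ⇒ 5
ask @ H2 ⇒ 5
H0 returns 120
H1 returns 120
H2 returns 120
= 120

Answer: 120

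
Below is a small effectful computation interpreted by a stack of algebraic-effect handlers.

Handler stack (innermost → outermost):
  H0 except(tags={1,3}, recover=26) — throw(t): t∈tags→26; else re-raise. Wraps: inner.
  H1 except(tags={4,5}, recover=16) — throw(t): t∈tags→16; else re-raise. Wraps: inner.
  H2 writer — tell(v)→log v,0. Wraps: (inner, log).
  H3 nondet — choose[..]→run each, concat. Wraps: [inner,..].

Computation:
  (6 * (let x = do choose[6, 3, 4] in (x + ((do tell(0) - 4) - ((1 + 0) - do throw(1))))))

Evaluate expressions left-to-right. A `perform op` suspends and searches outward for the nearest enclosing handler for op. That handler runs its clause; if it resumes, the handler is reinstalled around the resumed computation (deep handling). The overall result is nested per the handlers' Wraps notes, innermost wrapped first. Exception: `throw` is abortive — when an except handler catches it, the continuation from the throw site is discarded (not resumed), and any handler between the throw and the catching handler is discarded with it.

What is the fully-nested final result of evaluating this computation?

Step-by-step:
choose[6, 3, 4] @ H3
  branch[0] choose=6:
    tell(0) @ H2 ⇒ log+=0
    throw(1) @ H0 caught ⇒ 26
    H1 returns 26
    H2 returns (26, (0))
    H3 returns [(26, (0))]
  branch[1] choose=3:
    tell(0) @ H2 ⇒ log+=0
    throw(1) @ H0 caught ⇒ 26
    H1 returns 26
    H2 returns (26, (0))
    H3 returns [(26, (0))]
  branch[2] choose=4:
    tell(0) @ H2 ⇒ log+=0
    throw(1) @ H0 caught ⇒ 26
    H1 returns 26
    H2 returns (26, (0))
    H3 returns [(26, (0))]
= [(26, (0)), (26, (0)), (26, (0))]

Answer: [(26, (0)), (26, (0)), (26, (0))]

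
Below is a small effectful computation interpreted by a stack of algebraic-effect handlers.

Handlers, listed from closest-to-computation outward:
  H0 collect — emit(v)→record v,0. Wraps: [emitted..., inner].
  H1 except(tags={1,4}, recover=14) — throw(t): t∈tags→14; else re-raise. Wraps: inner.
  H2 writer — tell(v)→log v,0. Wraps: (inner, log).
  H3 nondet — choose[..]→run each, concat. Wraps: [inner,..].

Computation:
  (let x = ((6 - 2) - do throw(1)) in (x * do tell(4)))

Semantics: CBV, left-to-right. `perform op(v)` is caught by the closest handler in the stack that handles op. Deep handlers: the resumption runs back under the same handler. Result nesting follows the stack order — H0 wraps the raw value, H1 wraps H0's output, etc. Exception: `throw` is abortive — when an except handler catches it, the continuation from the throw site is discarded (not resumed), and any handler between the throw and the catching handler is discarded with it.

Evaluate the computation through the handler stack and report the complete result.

Step-by-step:
throw(1) @ H1 caught ⇒ 14
H2 returns (14, ())
H3 returns [(14, ())]
= [(14, ())]

Answer: [(14, ())]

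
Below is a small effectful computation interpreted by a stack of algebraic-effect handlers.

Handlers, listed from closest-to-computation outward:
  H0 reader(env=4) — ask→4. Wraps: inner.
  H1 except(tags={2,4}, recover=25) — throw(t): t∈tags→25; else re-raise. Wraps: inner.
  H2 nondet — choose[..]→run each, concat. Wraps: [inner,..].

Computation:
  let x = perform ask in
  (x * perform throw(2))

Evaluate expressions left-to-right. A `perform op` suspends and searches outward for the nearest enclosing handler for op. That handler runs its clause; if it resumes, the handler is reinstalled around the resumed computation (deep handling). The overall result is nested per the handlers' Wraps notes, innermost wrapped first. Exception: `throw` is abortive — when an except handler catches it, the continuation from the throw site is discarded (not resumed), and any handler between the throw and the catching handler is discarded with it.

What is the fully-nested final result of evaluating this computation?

Evaluation trace:
ask @ H0 ⇒ 4
throw(2) @ H1 caught ⇒ 25
H2 returns [25]
= [25]

Answer: [25]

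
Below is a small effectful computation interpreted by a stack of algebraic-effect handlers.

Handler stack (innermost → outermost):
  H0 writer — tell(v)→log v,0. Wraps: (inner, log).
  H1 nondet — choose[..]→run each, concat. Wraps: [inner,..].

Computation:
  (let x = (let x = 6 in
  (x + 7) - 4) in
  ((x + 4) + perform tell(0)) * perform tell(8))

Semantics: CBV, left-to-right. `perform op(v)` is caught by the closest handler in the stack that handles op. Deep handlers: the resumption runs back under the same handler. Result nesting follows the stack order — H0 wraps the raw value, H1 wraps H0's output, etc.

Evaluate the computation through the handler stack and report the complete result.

Answer: [(0, (0, 8))]

Step-by-step:
tell(0) @ H0 ⇒ log+=0
tell(8) @ H0 ⇒ log+=8
H0 returns (0, (0, 8))
H1 returns [(0, (0, 8))]
= [(0, (0, 8))]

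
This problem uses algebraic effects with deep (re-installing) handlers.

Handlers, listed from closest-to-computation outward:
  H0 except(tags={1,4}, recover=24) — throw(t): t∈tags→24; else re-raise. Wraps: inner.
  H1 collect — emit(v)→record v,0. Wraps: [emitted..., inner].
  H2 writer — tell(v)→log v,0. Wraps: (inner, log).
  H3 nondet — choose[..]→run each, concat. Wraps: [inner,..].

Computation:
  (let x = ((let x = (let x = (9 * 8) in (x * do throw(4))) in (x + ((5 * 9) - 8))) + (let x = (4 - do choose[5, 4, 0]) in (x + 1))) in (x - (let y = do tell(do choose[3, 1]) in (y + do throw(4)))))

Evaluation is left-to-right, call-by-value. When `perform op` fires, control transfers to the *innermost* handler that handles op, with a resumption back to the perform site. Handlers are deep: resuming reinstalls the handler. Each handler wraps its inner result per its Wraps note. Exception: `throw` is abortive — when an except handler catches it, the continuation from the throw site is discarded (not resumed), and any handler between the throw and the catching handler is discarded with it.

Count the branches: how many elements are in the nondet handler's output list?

Evaluation trace:
throw(4) @ H0 caught ⇒ 24
H1 returns [24]
H2 returns ([24], ())
H3 returns [([24], ())]
= [([24], ())]

Answer: 1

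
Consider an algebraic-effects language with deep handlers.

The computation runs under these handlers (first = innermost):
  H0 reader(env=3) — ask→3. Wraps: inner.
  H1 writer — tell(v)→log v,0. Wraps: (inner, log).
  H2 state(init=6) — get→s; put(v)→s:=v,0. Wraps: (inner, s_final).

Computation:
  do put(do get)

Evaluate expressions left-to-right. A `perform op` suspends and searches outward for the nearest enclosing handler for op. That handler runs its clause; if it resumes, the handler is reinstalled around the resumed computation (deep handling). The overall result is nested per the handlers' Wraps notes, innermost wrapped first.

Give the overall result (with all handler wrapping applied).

Answer: ((0, ()), 6)

Evaluation trace:
get @ H2 ⇒ 6
put(6) @ H2 ⇒ s:=6
H0 returns 0
H1 returns (0, ())
H2 returns ((0, ()), 6)
= ((0, ()), 6)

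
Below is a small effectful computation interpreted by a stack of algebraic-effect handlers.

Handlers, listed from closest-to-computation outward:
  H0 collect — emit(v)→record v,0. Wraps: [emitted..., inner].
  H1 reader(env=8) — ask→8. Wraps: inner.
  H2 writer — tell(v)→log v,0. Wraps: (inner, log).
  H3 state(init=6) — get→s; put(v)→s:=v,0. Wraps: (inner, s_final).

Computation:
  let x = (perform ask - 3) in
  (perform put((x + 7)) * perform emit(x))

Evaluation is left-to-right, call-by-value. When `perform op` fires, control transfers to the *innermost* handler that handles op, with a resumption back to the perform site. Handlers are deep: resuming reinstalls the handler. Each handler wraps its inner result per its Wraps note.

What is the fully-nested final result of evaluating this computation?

Evaluation trace:
ask @ H1 ⇒ 8
put(12) @ H3 ⇒ s:=12
emit(5) @ H0 ⇒ out+=5
H0 returns [5, 0]
H1 returns [5, 0]
H2 returns ([5, 0], ())
H3 returns (([5, 0], ()), 12)
= (([5, 0], ()), 12)

Answer: (([5, 0], ()), 12)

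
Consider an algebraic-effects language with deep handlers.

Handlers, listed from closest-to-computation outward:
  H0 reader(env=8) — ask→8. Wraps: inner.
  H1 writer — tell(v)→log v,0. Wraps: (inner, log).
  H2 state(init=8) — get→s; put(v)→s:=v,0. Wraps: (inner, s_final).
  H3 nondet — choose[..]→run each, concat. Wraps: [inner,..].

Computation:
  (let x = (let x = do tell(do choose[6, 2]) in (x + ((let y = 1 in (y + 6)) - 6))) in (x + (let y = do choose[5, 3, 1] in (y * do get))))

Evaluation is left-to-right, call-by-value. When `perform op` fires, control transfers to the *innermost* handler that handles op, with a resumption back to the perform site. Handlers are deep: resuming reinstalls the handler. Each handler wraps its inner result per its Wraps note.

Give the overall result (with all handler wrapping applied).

Answer: [((41, (6)), 8), ((25, (6)), 8), ((9, (6)), 8), ((41, (2)), 8), ((25, (2)), 8), ((9, (2)), 8)]

Working:
choose[6, 2] @ H3
  branch[0] choose=6:
    tell(6) @ H1 ⇒ log+=6
    choose[5, 3, 1] @ H3
      branch[0] choose=5:
        get @ H2 ⇒ 8
        H0 returns 41
        H1 returns (41, (6))
        H2 returns ((41, (6)), 8)
        H3 returns [((41, (6)), 8)]
      branch[1] choose=3:
        get @ H2 ⇒ 8
        H0 returns 25
        H1 returns (25, (6))
        H2 returns ((25, (6)), 8)
        H3 returns [((25, (6)), 8)]
      branch[2] choose=1:
        get @ H2 ⇒ 8
        H0 returns 9
        H1 returns (9, (6))
        H2 returns ((9, (6)), 8)
        H3 returns [((9, (6)), 8)]
  branch[1] choose=2:
    tell(2) @ H1 ⇒ log+=2
    choose[5, 3, 1] @ H3
      branch[0] choose=5:
        get @ H2 ⇒ 8
        H0 returns 41
        H1 returns (41, (2))
        H2 returns ((41, (2)), 8)
        H3 returns [((41, (2)), 8)]
      branch[1] choose=3:
        get @ H2 ⇒ 8
        H0 returns 25
        H1 returns (25, (2))
        H2 returns ((25, (2)), 8)
        H3 returns [((25, (2)), 8)]
      branch[2] choose=1:
        get @ H2 ⇒ 8
        H0 returns 9
        H1 returns (9, (2))
        H2 returns ((9, (2)), 8)
        H3 returns [((9, (2)), 8)]
= [((41, (6)), 8), ((25, (6)), 8), ((9, (6)), 8), ((41, (2)), 8), ((25, (2)), 8), ((9, (2)), 8)]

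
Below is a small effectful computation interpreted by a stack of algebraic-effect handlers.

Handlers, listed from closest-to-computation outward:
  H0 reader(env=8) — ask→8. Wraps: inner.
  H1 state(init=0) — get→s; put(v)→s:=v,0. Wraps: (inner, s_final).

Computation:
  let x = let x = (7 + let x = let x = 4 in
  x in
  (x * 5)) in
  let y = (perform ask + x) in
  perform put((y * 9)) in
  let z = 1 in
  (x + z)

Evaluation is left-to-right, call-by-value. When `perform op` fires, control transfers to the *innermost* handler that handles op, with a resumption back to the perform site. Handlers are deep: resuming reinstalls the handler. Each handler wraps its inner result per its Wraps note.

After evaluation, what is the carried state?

Answer: 315

Working:
ask @ H0 ⇒ 8
put(315) @ H1 ⇒ s:=315
H0 returns 1
H1 returns (1, 315)
= (1, 315)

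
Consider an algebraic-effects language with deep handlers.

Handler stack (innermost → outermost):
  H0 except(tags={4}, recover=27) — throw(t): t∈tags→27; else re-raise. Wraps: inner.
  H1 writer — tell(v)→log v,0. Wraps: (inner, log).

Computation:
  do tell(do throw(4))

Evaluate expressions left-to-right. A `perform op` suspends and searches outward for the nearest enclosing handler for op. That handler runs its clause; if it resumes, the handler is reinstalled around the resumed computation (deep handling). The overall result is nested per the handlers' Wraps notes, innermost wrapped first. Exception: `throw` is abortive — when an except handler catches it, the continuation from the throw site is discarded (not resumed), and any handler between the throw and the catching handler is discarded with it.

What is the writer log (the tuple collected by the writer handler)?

Step-by-step:
throw(4) @ H0 caught ⇒ 27
H1 returns (27, ())
= (27, ())

Answer: ()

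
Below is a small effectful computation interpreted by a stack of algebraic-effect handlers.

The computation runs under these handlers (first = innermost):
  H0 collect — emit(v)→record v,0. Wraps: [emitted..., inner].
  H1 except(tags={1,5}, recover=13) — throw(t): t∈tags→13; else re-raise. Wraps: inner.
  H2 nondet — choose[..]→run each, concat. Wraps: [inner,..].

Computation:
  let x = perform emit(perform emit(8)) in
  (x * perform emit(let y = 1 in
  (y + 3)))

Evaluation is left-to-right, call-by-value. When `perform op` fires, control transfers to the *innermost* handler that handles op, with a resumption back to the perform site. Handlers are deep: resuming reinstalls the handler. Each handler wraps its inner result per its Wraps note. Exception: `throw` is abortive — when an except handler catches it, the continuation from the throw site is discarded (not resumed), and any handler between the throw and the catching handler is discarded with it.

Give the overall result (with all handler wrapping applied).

Answer: [[8, 0, 4, 0]]

Working:
emit(8) @ H0 ⇒ out+=8
emit(0) @ H0 ⇒ out+=0
emit(4) @ H0 ⇒ out+=4
H0 returns [8, 0, 4, 0]
H1 returns [8, 0, 4, 0]
H2 returns [[8, 0, 4, 0]]
= [[8, 0, 4, 0]]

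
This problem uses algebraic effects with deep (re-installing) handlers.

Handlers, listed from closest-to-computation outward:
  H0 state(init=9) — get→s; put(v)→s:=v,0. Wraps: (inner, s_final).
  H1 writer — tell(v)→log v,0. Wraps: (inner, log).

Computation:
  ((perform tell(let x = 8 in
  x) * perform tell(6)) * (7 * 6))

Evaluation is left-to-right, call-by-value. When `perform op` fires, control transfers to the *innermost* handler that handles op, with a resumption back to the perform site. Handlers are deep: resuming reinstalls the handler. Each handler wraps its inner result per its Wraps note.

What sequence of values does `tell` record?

Working:
tell(8) @ H1 ⇒ log+=8
tell(6) @ H1 ⇒ log+=6
H0 returns (0, 9)
H1 returns ((0, 9), (8, 6))
= ((0, 9), (8, 6))

Answer: (8, 6)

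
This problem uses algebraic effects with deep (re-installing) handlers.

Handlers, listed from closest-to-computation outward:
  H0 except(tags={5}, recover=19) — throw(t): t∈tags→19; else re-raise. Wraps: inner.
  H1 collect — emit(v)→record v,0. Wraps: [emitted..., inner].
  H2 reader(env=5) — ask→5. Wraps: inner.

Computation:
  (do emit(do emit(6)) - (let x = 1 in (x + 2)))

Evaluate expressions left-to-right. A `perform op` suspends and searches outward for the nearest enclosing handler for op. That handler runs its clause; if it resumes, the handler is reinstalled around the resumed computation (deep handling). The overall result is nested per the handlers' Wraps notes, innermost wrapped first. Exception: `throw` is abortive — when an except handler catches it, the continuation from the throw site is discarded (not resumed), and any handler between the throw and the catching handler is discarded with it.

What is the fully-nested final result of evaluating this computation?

Answer: [6, 0, -3]

Evaluation trace:
emit(6) @ H1 ⇒ out+=6
emit(0) @ H1 ⇒ out+=0
H0 returns -3
H1 returns [6, 0, -3]
H2 returns [6, 0, -3]
= [6, 0, -3]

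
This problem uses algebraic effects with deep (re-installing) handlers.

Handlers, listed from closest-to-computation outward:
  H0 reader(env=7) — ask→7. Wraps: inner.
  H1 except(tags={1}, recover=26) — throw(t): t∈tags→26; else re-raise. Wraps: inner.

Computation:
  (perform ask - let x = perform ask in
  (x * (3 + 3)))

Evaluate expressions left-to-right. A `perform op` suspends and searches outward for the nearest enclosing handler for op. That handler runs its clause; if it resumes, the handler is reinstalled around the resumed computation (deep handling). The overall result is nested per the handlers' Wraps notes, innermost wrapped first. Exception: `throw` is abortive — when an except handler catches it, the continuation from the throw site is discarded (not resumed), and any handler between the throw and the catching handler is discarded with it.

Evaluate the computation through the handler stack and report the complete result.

Working:
ask @ H0 ⇒ 7
ask @ H0 ⇒ 7
H0 returns -35
H1 returns -35
= -35

Answer: -35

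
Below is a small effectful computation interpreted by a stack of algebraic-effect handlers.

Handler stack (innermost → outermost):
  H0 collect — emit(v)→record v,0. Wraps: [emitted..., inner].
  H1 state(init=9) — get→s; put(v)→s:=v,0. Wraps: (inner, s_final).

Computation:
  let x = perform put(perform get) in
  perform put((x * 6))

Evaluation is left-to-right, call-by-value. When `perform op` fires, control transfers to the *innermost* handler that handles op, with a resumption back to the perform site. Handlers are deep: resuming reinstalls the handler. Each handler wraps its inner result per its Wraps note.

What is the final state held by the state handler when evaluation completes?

Answer: 0

Step-by-step:
get @ H1 ⇒ 9
put(9) @ H1 ⇒ s:=9
put(0) @ H1 ⇒ s:=0
H0 returns [0]
H1 returns ([0], 0)
= ([0], 0)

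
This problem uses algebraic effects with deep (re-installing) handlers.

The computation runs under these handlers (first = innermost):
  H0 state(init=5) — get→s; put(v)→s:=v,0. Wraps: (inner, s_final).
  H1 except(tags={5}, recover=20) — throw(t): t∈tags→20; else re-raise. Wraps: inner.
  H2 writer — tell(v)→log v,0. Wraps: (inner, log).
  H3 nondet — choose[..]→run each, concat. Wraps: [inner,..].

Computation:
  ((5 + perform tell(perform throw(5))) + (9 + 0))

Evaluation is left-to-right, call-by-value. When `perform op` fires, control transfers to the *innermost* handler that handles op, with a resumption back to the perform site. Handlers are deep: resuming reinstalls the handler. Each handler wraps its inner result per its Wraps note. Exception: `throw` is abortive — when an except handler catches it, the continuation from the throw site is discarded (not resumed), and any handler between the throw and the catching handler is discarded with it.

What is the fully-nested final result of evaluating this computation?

Answer: [(20, ())]

Working:
throw(5) @ H1 caught ⇒ 20
H2 returns (20, ())
H3 returns [(20, ())]
= [(20, ())]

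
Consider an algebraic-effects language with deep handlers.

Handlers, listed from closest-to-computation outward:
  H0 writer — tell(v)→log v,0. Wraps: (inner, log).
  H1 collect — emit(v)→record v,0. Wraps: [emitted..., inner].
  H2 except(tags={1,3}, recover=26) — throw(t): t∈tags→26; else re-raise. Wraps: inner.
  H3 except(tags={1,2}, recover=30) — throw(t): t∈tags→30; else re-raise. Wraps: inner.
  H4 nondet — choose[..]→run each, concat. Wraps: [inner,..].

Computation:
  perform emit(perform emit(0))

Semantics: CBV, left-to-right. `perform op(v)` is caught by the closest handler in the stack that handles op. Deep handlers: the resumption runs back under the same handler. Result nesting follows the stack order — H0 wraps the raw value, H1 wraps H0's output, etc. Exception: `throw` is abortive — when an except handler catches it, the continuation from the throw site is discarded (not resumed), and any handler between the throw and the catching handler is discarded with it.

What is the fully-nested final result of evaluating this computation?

Answer: [[0, 0, (0, ())]]

Step-by-step:
emit(0) @ H1 ⇒ out+=0
emit(0) @ H1 ⇒ out+=0
H0 returns (0, ())
H1 returns [0, 0, (0, ())]
H2 returns [0, 0, (0, ())]
H3 returns [0, 0, (0, ())]
H4 returns [[0, 0, (0, ())]]
= [[0, 0, (0, ())]]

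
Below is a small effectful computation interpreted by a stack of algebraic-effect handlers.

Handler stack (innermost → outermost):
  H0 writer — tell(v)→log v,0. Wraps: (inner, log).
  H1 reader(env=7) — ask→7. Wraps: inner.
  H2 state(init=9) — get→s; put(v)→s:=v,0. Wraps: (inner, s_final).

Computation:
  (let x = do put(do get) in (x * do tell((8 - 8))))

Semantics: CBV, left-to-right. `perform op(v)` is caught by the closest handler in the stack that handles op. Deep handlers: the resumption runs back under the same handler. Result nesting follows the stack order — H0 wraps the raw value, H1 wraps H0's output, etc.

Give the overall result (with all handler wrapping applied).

Answer: ((0, (0)), 9)

Working:
get @ H2 ⇒ 9
put(9) @ H2 ⇒ s:=9
tell(0) @ H0 ⇒ log+=0
H0 returns (0, (0))
H1 returns (0, (0))
H2 returns ((0, (0)), 9)
= ((0, (0)), 9)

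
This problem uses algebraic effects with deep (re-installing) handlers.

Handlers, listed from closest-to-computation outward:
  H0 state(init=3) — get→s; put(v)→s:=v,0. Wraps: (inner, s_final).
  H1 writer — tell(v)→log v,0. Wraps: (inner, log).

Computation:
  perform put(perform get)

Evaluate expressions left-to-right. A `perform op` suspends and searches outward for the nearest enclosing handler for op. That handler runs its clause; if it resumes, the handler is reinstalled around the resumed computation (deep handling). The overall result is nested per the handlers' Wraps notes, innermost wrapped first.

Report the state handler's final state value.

Evaluation trace:
get @ H0 ⇒ 3
put(3) @ H0 ⇒ s:=3
H0 returns (0, 3)
H1 returns ((0, 3), ())
= ((0, 3), ())

Answer: 3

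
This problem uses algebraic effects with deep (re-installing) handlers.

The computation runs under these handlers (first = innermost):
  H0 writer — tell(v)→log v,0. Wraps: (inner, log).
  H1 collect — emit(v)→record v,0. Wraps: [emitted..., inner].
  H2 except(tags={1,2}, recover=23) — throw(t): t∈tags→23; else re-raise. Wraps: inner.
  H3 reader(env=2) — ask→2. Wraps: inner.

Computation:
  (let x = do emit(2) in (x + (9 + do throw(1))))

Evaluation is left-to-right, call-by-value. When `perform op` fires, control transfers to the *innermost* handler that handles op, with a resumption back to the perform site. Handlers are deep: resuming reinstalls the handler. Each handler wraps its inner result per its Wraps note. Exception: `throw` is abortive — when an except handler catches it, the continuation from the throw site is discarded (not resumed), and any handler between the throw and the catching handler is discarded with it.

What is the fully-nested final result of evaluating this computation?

Answer: 23

Working:
emit(2) @ H1 ⇒ out+=2
throw(1) @ H2 caught ⇒ 23
H3 returns 23
= 23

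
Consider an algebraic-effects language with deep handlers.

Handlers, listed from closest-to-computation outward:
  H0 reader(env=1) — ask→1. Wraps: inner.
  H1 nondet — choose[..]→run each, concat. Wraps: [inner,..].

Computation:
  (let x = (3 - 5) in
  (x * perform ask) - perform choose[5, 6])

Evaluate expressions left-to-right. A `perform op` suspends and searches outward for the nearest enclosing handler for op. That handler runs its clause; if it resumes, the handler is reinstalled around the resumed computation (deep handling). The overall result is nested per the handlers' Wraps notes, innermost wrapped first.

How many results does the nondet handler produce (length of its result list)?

Answer: 2

Step-by-step:
ask @ H0 ⇒ 1
choose[5, 6] @ H1
  branch[0] choose=5:
    H0 returns -7
    H1 returns [-7]
  branch[1] choose=6:
    H0 returns -8
    H1 returns [-8]
= [-7, -8]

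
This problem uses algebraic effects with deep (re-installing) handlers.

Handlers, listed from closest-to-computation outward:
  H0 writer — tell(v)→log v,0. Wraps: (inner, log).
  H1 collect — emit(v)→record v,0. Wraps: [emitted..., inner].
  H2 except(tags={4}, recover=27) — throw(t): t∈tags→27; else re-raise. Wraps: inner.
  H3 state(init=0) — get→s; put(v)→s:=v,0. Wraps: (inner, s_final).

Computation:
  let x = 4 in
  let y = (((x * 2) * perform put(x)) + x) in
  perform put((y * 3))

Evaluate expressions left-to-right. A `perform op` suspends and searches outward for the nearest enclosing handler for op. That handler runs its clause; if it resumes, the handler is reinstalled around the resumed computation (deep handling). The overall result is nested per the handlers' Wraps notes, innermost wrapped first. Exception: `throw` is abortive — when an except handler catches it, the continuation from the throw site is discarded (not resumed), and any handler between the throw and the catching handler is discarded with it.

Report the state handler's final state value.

Answer: 12

Working:
put(4) @ H3 ⇒ s:=4
put(12) @ H3 ⇒ s:=12
H0 returns (0, ())
H1 returns [(0, ())]
H2 returns [(0, ())]
H3 returns ([(0, ())], 12)
= ([(0, ())], 12)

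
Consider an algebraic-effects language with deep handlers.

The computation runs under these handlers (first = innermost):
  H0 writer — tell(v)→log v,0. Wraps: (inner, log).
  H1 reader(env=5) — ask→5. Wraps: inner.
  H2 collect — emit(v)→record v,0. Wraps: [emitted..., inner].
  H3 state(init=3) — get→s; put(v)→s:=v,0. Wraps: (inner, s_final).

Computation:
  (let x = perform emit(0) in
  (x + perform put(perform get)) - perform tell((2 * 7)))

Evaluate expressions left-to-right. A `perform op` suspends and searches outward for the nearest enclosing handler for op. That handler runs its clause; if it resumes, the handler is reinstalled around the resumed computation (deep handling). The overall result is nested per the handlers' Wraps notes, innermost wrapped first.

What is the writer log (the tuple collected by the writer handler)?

Answer: (14)

Step-by-step:
emit(0) @ H2 ⇒ out+=0
get @ H3 ⇒ 3
put(3) @ H3 ⇒ s:=3
tell(14) @ H0 ⇒ log+=14
H0 returns (0, (14))
H1 returns (0, (14))
H2 returns [0, (0, (14))]
H3 returns ([0, (0, (14))], 3)
= ([0, (0, (14))], 3)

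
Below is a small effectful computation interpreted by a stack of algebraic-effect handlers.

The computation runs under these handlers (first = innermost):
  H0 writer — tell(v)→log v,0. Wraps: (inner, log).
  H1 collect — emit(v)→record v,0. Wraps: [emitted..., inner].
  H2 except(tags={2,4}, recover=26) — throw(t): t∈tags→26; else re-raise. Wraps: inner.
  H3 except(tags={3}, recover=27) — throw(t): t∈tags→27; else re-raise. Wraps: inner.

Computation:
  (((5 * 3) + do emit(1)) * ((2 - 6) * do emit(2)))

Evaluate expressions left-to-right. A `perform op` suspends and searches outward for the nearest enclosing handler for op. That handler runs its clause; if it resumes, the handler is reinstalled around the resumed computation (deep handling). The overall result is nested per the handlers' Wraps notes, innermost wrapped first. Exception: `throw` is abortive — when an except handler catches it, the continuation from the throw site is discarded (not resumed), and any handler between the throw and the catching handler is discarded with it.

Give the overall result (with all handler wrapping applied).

Answer: [1, 2, (0, ())]

Step-by-step:
emit(1) @ H1 ⇒ out+=1
emit(2) @ H1 ⇒ out+=2
H0 returns (0, ())
H1 returns [1, 2, (0, ())]
H2 returns [1, 2, (0, ())]
H3 returns [1, 2, (0, ())]
= [1, 2, (0, ())]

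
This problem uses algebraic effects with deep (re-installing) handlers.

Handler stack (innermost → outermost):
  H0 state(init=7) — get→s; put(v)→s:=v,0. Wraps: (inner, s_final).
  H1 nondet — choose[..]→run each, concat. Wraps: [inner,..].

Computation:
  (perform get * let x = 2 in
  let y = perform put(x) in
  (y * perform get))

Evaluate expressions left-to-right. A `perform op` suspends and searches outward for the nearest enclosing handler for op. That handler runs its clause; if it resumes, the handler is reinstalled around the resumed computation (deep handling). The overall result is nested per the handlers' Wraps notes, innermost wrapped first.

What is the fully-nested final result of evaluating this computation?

Step-by-step:
get @ H0 ⇒ 7
put(2) @ H0 ⇒ s:=2
get @ H0 ⇒ 2
H0 returns (0, 2)
H1 returns [(0, 2)]
= [(0, 2)]

Answer: [(0, 2)]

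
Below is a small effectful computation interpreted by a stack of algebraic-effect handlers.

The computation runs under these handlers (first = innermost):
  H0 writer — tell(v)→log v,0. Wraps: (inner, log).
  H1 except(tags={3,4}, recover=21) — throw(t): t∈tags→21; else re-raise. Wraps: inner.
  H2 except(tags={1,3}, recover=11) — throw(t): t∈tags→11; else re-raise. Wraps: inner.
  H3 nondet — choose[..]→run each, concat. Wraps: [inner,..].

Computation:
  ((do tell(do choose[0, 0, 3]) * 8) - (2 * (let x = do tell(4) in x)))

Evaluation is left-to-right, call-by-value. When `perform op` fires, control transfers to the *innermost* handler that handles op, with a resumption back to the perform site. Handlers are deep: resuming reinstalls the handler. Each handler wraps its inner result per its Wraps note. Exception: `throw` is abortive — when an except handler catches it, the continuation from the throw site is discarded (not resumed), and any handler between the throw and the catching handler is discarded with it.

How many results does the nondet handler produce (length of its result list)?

Working:
choose[0, 0, 3] @ H3
  branch[0] choose=0:
    tell(0) @ H0 ⇒ log+=0
    tell(4) @ H0 ⇒ log+=4
    H0 returns (0, (0, 4))
    H1 returns (0, (0, 4))
    H2 returns (0, (0, 4))
    H3 returns [(0, (0, 4))]
  branch[1] choose=0:
    tell(0) @ H0 ⇒ log+=0
    tell(4) @ H0 ⇒ log+=4
    H0 returns (0, (0, 4))
    H1 returns (0, (0, 4))
    H2 returns (0, (0, 4))
    H3 returns [(0, (0, 4))]
  branch[2] choose=3:
    tell(3) @ H0 ⇒ log+=3
    tell(4) @ H0 ⇒ log+=4
    H0 returns (0, (3, 4))
    H1 returns (0, (3, 4))
    H2 returns (0, (3, 4))
    H3 returns [(0, (3, 4))]
= [(0, (0, 4)), (0, (0, 4)), (0, (3, 4))]

Answer: 3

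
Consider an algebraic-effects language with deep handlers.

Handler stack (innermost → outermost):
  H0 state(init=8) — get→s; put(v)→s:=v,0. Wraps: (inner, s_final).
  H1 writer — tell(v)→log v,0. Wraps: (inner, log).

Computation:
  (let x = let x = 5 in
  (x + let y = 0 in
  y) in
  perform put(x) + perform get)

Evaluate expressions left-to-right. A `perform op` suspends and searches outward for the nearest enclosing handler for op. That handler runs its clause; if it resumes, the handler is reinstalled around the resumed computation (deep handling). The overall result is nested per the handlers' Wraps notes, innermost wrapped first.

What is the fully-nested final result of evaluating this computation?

Working:
put(5) @ H0 ⇒ s:=5
get @ H0 ⇒ 5
H0 returns (5, 5)
H1 returns ((5, 5), ())
= ((5, 5), ())

Answer: ((5, 5), ())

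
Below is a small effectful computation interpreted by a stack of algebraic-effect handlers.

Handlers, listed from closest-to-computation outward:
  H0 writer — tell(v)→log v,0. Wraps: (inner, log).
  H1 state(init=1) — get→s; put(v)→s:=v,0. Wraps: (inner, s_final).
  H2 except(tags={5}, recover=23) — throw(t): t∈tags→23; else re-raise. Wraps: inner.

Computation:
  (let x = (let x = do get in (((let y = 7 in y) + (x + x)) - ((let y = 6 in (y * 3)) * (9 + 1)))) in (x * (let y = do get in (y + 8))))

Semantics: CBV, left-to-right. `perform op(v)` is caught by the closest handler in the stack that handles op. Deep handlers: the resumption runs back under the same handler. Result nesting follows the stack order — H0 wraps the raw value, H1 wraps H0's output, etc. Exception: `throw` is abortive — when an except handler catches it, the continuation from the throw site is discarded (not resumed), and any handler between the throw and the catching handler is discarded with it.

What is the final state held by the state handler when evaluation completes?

Evaluation trace:
get @ H1 ⇒ 1
get @ H1 ⇒ 1
H0 returns (-1539, ())
H1 returns ((-1539, ()), 1)
H2 returns ((-1539, ()), 1)
= ((-1539, ()), 1)

Answer: 1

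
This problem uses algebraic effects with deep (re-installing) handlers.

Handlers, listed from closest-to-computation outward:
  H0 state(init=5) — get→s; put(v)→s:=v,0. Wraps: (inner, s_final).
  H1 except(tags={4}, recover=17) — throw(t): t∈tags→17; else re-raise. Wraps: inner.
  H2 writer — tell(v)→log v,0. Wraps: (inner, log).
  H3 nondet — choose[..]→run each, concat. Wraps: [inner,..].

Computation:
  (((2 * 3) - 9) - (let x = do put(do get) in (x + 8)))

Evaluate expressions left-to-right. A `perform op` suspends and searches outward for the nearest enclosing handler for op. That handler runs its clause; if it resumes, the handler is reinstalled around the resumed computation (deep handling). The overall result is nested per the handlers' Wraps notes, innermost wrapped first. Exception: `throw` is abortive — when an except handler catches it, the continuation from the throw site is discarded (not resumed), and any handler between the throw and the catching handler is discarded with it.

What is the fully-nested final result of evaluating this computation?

Evaluation trace:
get @ H0 ⇒ 5
put(5) @ H0 ⇒ s:=5
H0 returns (-11, 5)
H1 returns (-11, 5)
H2 returns ((-11, 5), ())
H3 returns [((-11, 5), ())]
= [((-11, 5), ())]

Answer: [((-11, 5), ())]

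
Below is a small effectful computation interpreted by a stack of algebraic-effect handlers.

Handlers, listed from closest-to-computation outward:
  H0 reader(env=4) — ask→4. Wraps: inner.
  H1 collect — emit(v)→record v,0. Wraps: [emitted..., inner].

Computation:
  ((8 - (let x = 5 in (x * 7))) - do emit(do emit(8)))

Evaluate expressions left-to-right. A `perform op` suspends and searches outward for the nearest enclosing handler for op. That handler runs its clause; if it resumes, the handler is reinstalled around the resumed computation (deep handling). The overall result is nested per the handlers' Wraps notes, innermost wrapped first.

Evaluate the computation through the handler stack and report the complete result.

Evaluation trace:
emit(8) @ H1 ⇒ out+=8
emit(0) @ H1 ⇒ out+=0
H0 returns -27
H1 returns [8, 0, -27]
= [8, 0, -27]

Answer: [8, 0, -27]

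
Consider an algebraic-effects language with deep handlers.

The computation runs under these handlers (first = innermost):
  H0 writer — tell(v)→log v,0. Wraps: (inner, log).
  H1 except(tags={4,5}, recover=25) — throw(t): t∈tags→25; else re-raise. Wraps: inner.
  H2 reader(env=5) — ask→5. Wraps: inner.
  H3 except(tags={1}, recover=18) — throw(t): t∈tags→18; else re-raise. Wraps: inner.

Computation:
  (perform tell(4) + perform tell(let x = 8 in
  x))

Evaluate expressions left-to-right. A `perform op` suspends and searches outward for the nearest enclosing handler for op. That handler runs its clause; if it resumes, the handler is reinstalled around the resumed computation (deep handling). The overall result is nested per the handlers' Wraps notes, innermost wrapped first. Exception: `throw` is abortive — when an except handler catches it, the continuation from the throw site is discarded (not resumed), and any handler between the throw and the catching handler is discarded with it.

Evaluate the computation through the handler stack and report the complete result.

Step-by-step:
tell(4) @ H0 ⇒ log+=4
tell(8) @ H0 ⇒ log+=8
H0 returns (0, (4, 8))
H1 returns (0, (4, 8))
H2 returns (0, (4, 8))
H3 returns (0, (4, 8))
= (0, (4, 8))

Answer: (0, (4, 8))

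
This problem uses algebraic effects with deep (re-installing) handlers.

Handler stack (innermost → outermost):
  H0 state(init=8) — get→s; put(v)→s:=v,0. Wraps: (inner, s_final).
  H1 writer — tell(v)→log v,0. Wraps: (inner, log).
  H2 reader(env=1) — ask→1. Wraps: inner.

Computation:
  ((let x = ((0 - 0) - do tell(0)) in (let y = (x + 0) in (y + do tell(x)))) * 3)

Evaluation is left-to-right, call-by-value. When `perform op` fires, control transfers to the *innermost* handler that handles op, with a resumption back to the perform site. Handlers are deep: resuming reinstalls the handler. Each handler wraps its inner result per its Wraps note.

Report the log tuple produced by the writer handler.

Answer: (0, 0)

Step-by-step:
tell(0) @ H1 ⇒ log+=0
tell(0) @ H1 ⇒ log+=0
H0 returns (0, 8)
H1 returns ((0, 8), (0, 0))
H2 returns ((0, 8), (0, 0))
= ((0, 8), (0, 0))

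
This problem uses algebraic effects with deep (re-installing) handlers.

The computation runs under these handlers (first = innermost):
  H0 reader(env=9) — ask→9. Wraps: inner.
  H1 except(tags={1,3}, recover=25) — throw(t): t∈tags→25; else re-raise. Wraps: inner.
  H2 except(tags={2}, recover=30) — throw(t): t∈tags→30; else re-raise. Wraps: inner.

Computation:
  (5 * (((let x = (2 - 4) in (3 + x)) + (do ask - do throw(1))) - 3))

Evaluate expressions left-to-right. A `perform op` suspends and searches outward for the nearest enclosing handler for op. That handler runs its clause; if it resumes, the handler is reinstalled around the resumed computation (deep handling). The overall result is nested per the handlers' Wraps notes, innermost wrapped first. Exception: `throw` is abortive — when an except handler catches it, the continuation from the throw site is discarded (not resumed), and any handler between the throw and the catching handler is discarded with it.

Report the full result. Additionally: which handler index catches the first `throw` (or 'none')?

Evaluation trace:
ask @ H0 ⇒ 9
throw(1) @ H1 caught ⇒ 25
H2 returns 25
= 25

Answer: 25 ; first throw caught by: H1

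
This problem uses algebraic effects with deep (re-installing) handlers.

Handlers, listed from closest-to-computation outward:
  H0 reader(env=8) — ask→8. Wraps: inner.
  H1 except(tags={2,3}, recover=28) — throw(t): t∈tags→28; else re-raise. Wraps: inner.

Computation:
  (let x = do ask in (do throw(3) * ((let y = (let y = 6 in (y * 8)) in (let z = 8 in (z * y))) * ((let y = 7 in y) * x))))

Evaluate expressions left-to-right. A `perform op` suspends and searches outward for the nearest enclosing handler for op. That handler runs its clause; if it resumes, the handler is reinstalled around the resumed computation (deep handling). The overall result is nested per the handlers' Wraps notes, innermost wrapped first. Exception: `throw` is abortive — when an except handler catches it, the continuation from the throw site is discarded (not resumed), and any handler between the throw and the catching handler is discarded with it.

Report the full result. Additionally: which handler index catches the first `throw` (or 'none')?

Answer: 28 ; first throw caught by: H1

Evaluation trace:
ask @ H0 ⇒ 8
throw(3) @ H1 caught ⇒ 28
= 28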